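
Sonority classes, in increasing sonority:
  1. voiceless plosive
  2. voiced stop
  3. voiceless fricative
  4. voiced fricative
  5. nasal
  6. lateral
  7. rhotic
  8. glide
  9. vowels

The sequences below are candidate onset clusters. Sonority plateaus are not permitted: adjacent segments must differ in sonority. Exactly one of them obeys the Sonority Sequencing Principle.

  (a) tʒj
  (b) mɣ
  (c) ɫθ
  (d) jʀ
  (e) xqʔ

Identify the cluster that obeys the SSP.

(a) sonority 1-4-8: well-formed.
(b) sonority 5-4: ill-formed.
(c) sonority 6-3: ill-formed.
(d) sonority 8-7: ill-formed.
(e) sonority 3-1-1: ill-formed.

a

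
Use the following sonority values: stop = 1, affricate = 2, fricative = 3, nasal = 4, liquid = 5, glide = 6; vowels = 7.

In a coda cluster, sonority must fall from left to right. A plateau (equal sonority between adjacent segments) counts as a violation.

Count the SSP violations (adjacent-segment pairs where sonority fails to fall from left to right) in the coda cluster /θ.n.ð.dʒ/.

1

/θ/ is a fricative (sonority 3).
/n/ is a nasal (sonority 4).
/ð/ is a fricative (sonority 3).
/dʒ/ is an affricate (sonority 2).
/θ/→/n/: 3→4 (does not fall) — violation.
/n/→/ð/: 4→3 (falls) — ok.
/ð/→/dʒ/: 3→2 (falls) — ok.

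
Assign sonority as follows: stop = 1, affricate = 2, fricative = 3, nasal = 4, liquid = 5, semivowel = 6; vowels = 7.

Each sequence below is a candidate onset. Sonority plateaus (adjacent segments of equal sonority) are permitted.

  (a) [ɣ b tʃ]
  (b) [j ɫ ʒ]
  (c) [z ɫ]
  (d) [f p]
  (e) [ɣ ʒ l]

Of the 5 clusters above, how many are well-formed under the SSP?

2

(a) 3-1-2 → violates
(b) 6-5-3 → violates
(c) 3-5 → obeys
(d) 3-1 → violates
(e) 3-3-5 → obeys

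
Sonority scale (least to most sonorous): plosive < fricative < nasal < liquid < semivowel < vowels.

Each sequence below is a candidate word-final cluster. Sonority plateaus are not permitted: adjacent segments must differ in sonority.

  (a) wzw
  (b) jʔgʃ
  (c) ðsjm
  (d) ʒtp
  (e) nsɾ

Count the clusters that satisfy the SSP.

0

(a) 5-2-5 → violates
(b) 5-1-1-2 → violates
(c) 2-2-5-3 → violates
(d) 2-1-1 → violates
(e) 3-2-4 → violates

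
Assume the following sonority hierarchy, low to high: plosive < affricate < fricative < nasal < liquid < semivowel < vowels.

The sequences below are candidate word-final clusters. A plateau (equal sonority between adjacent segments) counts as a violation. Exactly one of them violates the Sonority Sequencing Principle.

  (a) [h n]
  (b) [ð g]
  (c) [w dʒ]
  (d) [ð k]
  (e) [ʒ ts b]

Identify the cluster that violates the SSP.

a

(a) 3-4 → violates
(b) 3-1 → obeys
(c) 6-2 → obeys
(d) 3-1 → obeys
(e) 3-2-1 → obeys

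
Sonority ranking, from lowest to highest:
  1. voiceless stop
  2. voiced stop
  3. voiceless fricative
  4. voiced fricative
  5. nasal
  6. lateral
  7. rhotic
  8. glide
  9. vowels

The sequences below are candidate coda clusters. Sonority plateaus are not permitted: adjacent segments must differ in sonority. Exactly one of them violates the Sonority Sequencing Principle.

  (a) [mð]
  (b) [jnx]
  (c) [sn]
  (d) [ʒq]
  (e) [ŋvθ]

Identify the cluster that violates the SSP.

(a) [mð]: profile 5-4 — obeys.
(b) [jnx]: profile 8-5-3 — obeys.
(c) [sn]: profile 3-5 — violates.
(d) [ʒq]: profile 4-1 — obeys.
(e) [ŋvθ]: profile 5-4-3 — obeys.

c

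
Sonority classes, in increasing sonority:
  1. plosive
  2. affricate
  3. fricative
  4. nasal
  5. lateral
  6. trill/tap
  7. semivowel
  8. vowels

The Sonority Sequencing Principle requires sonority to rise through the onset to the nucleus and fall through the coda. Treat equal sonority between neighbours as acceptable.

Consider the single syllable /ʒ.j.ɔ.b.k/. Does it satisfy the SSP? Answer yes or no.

Onset: /ʒ/ is a fricative (sonority 3), /j/ is a semivowel (sonority 7); then the nucleus /ɔ/ (sonority 8).
Onset profile 3-7-8 — rises to the nucleus.
Coda: /b/ is a plosive (sonority 1), /k/ is a plosive (sonority 1).
Coda profile 8-1-1 — falls from the nucleus.

yes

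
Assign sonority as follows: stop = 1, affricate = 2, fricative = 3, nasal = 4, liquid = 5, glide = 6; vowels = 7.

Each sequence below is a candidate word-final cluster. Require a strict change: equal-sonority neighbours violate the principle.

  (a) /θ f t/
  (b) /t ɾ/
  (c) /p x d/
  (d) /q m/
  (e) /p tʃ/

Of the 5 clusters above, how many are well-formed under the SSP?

(a) 3-3-1 → violates
(b) 1-5 → violates
(c) 1-3-1 → violates
(d) 1-4 → violates
(e) 1-2 → violates

0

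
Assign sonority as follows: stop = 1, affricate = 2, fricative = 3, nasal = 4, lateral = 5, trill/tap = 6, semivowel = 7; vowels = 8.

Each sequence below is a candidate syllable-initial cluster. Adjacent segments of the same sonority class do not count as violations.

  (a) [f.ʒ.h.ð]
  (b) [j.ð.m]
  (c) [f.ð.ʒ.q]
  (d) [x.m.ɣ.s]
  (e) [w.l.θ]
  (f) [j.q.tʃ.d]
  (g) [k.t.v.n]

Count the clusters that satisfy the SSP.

2

(a) 3-3-3-3 → obeys
(b) 7-3-4 → violates
(c) 3-3-3-1 → violates
(d) 3-4-3-3 → violates
(e) 7-5-3 → violates
(f) 7-1-2-1 → violates
(g) 1-1-3-4 → obeys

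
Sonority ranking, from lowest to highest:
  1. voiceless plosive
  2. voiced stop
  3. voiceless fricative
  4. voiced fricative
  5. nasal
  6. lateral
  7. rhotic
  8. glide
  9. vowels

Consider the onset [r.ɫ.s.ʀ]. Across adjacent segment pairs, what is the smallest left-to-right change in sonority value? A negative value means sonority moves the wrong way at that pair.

-3

/r/ — rhotic, sonority 7.
/ɫ/ — lateral, sonority 6.
/s/ — voiceless fricative, sonority 3.
/ʀ/ — rhotic, sonority 7.
/r/→/ɫ/: change -1.
/ɫ/→/s/: change -3.
/s/→/ʀ/: change +4.
Minimum = -3.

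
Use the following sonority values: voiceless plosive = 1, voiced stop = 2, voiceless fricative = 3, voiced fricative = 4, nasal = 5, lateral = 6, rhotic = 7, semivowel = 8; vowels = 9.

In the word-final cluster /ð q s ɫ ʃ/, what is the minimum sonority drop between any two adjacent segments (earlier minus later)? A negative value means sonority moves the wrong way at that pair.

/ð/: voiced fricative = 4.
/q/: voiceless plosive = 1.
/s/: voiceless fricative = 3.
/ɫ/: lateral = 6.
/ʃ/: voiceless fricative = 3.
/ð/→/q/: change +3.
/q/→/s/: change -2.
/s/→/ɫ/: change -3.
/ɫ/→/ʃ/: change +3.
Minimum = -3.

-3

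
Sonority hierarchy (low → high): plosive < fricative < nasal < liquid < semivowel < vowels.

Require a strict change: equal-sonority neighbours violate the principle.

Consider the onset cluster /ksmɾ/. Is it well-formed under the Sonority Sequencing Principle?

/k/ — plosive, sonority 1.
/s/ — fricative, sonority 2.
/m/ — nasal, sonority 3.
/ɾ/ — liquid, sonority 4.
The profile 1-2-3-4 strictly rises, so the onset cluster satisfies the SSP.

yes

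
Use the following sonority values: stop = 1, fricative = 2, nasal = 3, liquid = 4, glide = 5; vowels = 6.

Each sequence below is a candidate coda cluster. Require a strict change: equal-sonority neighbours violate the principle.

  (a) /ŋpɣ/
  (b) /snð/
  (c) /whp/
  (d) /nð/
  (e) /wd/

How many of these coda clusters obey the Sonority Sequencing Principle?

3

(a) sonority 3-1-2: ill-formed.
(b) sonority 2-3-2: ill-formed.
(c) sonority 5-2-1: well-formed.
(d) sonority 3-2: well-formed.
(e) sonority 5-1: well-formed.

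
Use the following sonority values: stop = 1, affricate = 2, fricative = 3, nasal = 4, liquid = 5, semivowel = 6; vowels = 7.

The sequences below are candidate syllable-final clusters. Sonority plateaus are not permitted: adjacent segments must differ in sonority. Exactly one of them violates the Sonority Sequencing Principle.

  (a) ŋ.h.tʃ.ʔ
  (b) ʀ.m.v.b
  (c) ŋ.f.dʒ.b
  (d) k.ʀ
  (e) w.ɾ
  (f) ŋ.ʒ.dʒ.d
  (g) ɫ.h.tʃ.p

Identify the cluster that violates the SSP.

(a) sonority 4-3-2-1: well-formed.
(b) sonority 5-4-3-1: well-formed.
(c) sonority 4-3-2-1: well-formed.
(d) sonority 1-5: ill-formed.
(e) sonority 6-5: well-formed.
(f) sonority 4-3-2-1: well-formed.
(g) sonority 5-3-2-1: well-formed.

d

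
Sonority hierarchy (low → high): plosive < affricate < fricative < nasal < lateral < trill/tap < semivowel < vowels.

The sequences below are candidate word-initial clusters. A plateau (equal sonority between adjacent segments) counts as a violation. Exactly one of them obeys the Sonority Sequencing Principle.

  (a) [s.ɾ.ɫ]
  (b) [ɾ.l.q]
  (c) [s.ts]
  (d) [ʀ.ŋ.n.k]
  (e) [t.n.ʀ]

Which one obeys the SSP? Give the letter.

e

(a) 3-6-5 → violates
(b) 6-5-1 → violates
(c) 3-2 → violates
(d) 6-4-4-1 → violates
(e) 1-4-6 → obeys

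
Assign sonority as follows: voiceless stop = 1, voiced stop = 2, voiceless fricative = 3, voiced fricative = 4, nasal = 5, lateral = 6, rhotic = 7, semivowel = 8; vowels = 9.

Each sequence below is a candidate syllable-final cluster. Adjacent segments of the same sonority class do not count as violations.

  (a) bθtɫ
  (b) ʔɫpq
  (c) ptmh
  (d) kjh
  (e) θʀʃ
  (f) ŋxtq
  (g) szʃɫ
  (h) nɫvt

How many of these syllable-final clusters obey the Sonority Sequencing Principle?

1

(a) bθtɫ: profile 2-3-1-6 — violates.
(b) ʔɫpq: profile 1-6-1-1 — violates.
(c) ptmh: profile 1-1-5-3 — violates.
(d) kjh: profile 1-8-3 — violates.
(e) θʀʃ: profile 3-7-3 — violates.
(f) ŋxtq: profile 5-3-1-1 — obeys.
(g) szʃɫ: profile 3-4-3-6 — violates.
(h) nɫvt: profile 5-6-4-1 — violates.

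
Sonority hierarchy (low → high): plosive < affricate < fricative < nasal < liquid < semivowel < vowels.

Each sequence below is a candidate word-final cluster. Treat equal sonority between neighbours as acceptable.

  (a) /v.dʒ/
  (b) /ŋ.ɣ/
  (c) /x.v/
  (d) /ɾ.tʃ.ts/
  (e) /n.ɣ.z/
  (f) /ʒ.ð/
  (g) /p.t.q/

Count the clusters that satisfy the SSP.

7

(a) sonority 3-2: well-formed.
(b) sonority 4-3: well-formed.
(c) sonority 3-3: well-formed.
(d) sonority 5-2-2: well-formed.
(e) sonority 4-3-3: well-formed.
(f) sonority 3-3: well-formed.
(g) sonority 1-1-1: well-formed.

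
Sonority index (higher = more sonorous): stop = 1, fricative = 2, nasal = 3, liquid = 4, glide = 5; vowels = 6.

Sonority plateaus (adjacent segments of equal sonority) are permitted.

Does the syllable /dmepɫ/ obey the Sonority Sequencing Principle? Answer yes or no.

Onset: /d/ is a stop (sonority 1), /m/ is a nasal (sonority 3); then the nucleus /e/ (sonority 6).
Onset profile 1-3-6 — rises to the nucleus.
Coda: /p/ is a stop (sonority 1), /ɫ/ is a liquid (sonority 4).
Coda profile 6-1-4 — does not fall throughout.

no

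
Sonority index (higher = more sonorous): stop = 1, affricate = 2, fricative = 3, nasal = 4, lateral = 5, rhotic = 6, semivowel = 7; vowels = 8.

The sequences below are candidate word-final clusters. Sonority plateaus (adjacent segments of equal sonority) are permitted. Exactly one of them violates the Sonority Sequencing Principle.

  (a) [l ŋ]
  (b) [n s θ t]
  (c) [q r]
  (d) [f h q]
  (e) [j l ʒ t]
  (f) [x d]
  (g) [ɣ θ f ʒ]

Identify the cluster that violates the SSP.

c

(a) sonority 5-4: well-formed.
(b) sonority 4-3-3-1: well-formed.
(c) sonority 1-6: ill-formed.
(d) sonority 3-3-1: well-formed.
(e) sonority 7-5-3-1: well-formed.
(f) sonority 3-1: well-formed.
(g) sonority 3-3-3-3: well-formed.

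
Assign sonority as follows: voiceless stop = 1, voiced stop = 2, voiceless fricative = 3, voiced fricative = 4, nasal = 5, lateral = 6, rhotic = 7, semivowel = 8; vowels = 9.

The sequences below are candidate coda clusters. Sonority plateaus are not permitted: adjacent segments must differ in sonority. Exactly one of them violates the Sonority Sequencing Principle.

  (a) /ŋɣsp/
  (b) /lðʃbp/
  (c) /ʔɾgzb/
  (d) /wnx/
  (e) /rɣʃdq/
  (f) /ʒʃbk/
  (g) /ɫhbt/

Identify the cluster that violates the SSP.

c

(a) sonority 5-4-3-1: well-formed.
(b) sonority 6-4-3-2-1: well-formed.
(c) sonority 1-7-2-4-2: ill-formed.
(d) sonority 8-5-3: well-formed.
(e) sonority 7-4-3-2-1: well-formed.
(f) sonority 4-3-2-1: well-formed.
(g) sonority 6-3-2-1: well-formed.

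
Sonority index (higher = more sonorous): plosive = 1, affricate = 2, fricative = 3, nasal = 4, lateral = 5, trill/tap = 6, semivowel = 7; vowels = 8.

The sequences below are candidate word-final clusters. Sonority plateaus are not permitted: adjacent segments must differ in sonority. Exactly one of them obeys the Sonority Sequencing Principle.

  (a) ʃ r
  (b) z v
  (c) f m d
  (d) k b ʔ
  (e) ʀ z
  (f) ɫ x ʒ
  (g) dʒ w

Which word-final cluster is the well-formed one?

e

(a) sonority 3-6: ill-formed.
(b) sonority 3-3: ill-formed.
(c) sonority 3-4-1: ill-formed.
(d) sonority 1-1-1: ill-formed.
(e) sonority 6-3: well-formed.
(f) sonority 5-3-3: ill-formed.
(g) sonority 2-7: ill-formed.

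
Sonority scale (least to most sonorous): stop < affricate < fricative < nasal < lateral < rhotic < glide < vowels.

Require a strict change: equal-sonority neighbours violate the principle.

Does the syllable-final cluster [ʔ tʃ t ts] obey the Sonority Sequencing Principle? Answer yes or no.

/ʔ/: stop = 1.
/tʃ/: affricate = 2.
/t/: stop = 1.
/ts/: affricate = 2.
The profile is 1-2-1-2. Between /ʔ/ (1) and /tʃ/ (2) sonority does not fall, so the cluster violates the SSP.

no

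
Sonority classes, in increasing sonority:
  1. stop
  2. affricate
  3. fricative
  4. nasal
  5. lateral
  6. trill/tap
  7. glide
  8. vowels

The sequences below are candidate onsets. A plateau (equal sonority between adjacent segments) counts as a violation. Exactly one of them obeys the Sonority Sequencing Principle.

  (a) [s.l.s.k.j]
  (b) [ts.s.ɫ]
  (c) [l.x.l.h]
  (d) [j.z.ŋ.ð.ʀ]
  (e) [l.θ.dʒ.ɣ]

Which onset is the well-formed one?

(a) 3-5-3-1-7 → violates
(b) 2-3-5 → obeys
(c) 5-3-5-3 → violates
(d) 7-3-4-3-6 → violates
(e) 5-3-2-3 → violates

b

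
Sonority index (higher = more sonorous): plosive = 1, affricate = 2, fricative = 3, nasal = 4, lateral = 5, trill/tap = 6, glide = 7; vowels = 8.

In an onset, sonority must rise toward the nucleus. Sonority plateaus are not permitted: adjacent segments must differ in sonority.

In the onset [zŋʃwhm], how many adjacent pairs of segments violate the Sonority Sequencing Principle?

/z/ — fricative, sonority 3.
/ŋ/ — nasal, sonority 4.
/ʃ/ — fricative, sonority 3.
/w/ — glide, sonority 7.
/h/ — fricative, sonority 3.
/m/ — nasal, sonority 4.
/z/→/ŋ/: 3→4 (rises) — ok.
/ŋ/→/ʃ/: 4→3 (does not rise) — violation.
/ʃ/→/w/: 3→7 (rises) — ok.
/w/→/h/: 7→3 (does not rise) — violation.
/h/→/m/: 3→4 (rises) — ok.

2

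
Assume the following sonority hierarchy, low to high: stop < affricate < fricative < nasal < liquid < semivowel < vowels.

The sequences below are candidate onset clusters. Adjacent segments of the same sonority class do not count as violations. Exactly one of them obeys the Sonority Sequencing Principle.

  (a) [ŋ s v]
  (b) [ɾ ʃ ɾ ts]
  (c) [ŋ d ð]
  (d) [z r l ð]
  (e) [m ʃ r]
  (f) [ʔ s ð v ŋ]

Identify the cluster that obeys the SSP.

f

(a) 4-3-3 → violates
(b) 5-3-5-2 → violates
(c) 4-1-3 → violates
(d) 3-5-5-3 → violates
(e) 4-3-5 → violates
(f) 1-3-3-3-4 → obeys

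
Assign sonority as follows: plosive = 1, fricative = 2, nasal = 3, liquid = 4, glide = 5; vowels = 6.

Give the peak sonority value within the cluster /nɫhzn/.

/n/ — nasal, sonority 3.
/ɫ/ — liquid, sonority 4.
/h/ — fricative, sonority 2.
/z/ — fricative, sonority 2.
/n/ — nasal, sonority 3.
The maximum is 4.

4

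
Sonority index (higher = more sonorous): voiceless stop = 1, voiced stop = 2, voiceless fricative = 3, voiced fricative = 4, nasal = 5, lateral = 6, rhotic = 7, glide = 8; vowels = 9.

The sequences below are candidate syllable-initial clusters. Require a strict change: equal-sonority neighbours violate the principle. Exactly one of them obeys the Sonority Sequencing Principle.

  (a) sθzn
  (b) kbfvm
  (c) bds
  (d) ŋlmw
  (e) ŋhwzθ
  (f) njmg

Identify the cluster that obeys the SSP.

b

(a) sθzn: profile 3-3-4-5 — violates.
(b) kbfvm: profile 1-2-3-4-5 — obeys.
(c) bds: profile 2-2-3 — violates.
(d) ŋlmw: profile 5-6-5-8 — violates.
(e) ŋhwzθ: profile 5-3-8-4-3 — violates.
(f) njmg: profile 5-8-5-2 — violates.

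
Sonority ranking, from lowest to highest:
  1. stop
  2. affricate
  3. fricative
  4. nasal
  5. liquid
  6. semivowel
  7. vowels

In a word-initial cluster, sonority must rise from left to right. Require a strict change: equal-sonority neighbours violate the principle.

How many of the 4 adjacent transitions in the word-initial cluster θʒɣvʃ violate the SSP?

4

/θ/ is a fricative (sonority 3).
/ʒ/ is a fricative (sonority 3).
/ɣ/ is a fricative (sonority 3).
/v/ is a fricative (sonority 3).
/ʃ/ is a fricative (sonority 3).
/θ/→/ʒ/: 3→3 (plateau) — violation.
/ʒ/→/ɣ/: 3→3 (plateau) — violation.
/ɣ/→/v/: 3→3 (plateau) — violation.
/v/→/ʃ/: 3→3 (plateau) — violation.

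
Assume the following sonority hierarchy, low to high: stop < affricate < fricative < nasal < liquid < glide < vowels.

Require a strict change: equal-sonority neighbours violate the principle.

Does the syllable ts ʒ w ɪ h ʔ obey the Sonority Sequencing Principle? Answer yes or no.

Onset: /ts/ is an affricate (sonority 2), /ʒ/ is a fricative (sonority 3), /w/ is a glide (sonority 6); then the nucleus /ɪ/ (sonority 7).
Onset profile 2-3-6-7 — rises to the nucleus.
Coda: /h/ is a fricative (sonority 3), /ʔ/ is a stop (sonority 1).
Coda profile 7-3-1 — falls from the nucleus.

yes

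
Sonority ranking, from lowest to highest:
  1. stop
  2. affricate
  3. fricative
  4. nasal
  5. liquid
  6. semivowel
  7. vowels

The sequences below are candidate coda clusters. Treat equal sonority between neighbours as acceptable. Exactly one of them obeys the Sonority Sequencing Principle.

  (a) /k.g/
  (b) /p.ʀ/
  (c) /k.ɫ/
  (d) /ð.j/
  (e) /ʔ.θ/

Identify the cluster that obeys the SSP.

(a) 1-1 → obeys
(b) 1-5 → violates
(c) 1-5 → violates
(d) 3-6 → violates
(e) 1-3 → violates

a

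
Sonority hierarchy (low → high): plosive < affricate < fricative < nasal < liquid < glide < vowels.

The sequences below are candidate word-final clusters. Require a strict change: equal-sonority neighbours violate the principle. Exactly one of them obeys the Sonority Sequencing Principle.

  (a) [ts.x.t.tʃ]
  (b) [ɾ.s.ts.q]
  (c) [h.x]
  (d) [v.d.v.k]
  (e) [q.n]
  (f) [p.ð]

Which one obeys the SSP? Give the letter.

b

(a) sonority 2-3-1-2: ill-formed.
(b) sonority 5-3-2-1: well-formed.
(c) sonority 3-3: ill-formed.
(d) sonority 3-1-3-1: ill-formed.
(e) sonority 1-4: ill-formed.
(f) sonority 1-3: ill-formed.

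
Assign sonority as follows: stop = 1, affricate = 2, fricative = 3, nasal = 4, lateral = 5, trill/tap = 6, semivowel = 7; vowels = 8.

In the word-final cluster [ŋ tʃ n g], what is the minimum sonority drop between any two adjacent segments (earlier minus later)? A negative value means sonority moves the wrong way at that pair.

-2

/ŋ/: nasal = 4.
/tʃ/: affricate = 2.
/n/: nasal = 4.
/g/: stop = 1.
/ŋ/→/tʃ/: change +2.
/tʃ/→/n/: change -2.
/n/→/g/: change +3.
Minimum = -2.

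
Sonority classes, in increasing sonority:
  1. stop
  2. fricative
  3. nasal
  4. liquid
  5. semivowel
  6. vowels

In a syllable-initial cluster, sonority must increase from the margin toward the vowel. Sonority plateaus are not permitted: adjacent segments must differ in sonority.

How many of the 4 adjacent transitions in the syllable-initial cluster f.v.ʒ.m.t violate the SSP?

3

/f/: fricative = 2.
/v/: fricative = 2.
/ʒ/: fricative = 2.
/m/: nasal = 3.
/t/: stop = 1.
/f/→/v/: 2→2 (plateau) — violation.
/v/→/ʒ/: 2→2 (plateau) — violation.
/ʒ/→/m/: 2→3 (rises) — ok.
/m/→/t/: 3→1 (does not rise) — violation.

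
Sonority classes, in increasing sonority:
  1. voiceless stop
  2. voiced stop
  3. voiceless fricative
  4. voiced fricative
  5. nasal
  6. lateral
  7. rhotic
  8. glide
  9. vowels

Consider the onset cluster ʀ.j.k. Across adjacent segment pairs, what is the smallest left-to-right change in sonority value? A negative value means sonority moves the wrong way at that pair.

/ʀ/: rhotic = 7.
/j/: glide = 8.
/k/: voiceless stop = 1.
/ʀ/→/j/: change +1.
/j/→/k/: change -7.
Minimum = -7.

-7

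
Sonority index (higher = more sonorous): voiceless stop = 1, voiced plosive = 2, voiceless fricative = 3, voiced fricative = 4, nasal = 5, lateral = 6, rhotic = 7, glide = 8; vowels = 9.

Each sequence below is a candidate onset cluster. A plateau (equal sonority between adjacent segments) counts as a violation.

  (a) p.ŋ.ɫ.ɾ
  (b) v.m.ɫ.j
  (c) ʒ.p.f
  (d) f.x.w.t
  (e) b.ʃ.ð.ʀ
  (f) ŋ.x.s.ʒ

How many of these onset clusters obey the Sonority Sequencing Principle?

(a) p.ŋ.ɫ.ɾ: profile 1-5-6-7 — obeys.
(b) v.m.ɫ.j: profile 4-5-6-8 — obeys.
(c) ʒ.p.f: profile 4-1-3 — violates.
(d) f.x.w.t: profile 3-3-8-1 — violates.
(e) b.ʃ.ð.ʀ: profile 2-3-4-7 — obeys.
(f) ŋ.x.s.ʒ: profile 5-3-3-4 — violates.

3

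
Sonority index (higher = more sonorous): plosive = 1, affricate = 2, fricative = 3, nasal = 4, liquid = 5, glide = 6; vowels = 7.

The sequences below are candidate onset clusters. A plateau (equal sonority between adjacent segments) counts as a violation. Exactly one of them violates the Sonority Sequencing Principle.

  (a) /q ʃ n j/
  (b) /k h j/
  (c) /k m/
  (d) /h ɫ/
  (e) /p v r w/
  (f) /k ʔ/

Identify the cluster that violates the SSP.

(a) /q ʃ n j/: profile 1-3-4-6 — obeys.
(b) /k h j/: profile 1-3-6 — obeys.
(c) /k m/: profile 1-4 — obeys.
(d) /h ɫ/: profile 3-5 — obeys.
(e) /p v r w/: profile 1-3-5-6 — obeys.
(f) /k ʔ/: profile 1-1 — violates.

f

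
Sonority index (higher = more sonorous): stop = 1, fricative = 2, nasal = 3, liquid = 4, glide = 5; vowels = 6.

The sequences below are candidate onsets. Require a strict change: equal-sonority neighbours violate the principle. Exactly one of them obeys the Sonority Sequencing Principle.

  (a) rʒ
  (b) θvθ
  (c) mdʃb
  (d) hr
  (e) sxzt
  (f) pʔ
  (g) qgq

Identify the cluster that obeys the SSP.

(a) rʒ: profile 4-2 — violates.
(b) θvθ: profile 2-2-2 — violates.
(c) mdʃb: profile 3-1-2-1 — violates.
(d) hr: profile 2-4 — obeys.
(e) sxzt: profile 2-2-2-1 — violates.
(f) pʔ: profile 1-1 — violates.
(g) qgq: profile 1-1-1 — violates.

d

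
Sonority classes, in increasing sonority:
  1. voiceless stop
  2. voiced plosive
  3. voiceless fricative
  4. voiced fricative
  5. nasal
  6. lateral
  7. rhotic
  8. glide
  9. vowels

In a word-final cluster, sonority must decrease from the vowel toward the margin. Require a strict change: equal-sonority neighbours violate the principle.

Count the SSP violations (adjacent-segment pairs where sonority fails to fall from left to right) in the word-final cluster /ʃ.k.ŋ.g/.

1

/ʃ/ — voiceless fricative, sonority 3.
/k/ — voiceless stop, sonority 1.
/ŋ/ — nasal, sonority 5.
/g/ — voiced plosive, sonority 2.
/ʃ/→/k/: 3→1 (falls) — ok.
/k/→/ŋ/: 1→5 (does not fall) — violation.
/ŋ/→/g/: 5→2 (falls) — ok.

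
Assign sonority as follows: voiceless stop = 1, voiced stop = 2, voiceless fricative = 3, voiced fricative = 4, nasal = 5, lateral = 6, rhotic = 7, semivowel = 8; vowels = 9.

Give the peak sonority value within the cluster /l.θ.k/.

6

/l/ — lateral, sonority 6.
/θ/ — voiceless fricative, sonority 3.
/k/ — voiceless stop, sonority 1.
The maximum is 6.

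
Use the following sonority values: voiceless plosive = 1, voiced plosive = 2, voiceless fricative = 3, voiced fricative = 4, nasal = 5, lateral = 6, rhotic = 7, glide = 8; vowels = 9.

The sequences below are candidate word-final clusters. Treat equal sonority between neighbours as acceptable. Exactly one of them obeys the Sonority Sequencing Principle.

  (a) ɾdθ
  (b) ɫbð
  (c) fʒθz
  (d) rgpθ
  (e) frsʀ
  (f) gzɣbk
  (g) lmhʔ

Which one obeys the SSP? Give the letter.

g

(a) ɾdθ: profile 7-2-3 — violates.
(b) ɫbð: profile 6-2-4 — violates.
(c) fʒθz: profile 3-4-3-4 — violates.
(d) rgpθ: profile 7-2-1-3 — violates.
(e) frsʀ: profile 3-7-3-7 — violates.
(f) gzɣbk: profile 2-4-4-2-1 — violates.
(g) lmhʔ: profile 6-5-3-1 — obeys.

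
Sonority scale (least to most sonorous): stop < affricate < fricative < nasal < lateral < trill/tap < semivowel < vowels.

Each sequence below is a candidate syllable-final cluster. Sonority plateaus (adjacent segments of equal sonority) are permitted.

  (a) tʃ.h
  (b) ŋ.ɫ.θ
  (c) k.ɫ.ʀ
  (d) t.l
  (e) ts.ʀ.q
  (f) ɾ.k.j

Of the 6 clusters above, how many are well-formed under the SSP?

0

(a) sonority 2-3: ill-formed.
(b) sonority 4-5-3: ill-formed.
(c) sonority 1-5-6: ill-formed.
(d) sonority 1-5: ill-formed.
(e) sonority 2-6-1: ill-formed.
(f) sonority 6-1-7: ill-formed.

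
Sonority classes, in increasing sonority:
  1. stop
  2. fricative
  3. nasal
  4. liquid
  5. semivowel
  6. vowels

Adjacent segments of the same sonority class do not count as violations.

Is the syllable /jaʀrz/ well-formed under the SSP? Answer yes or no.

yes

Onset: /j/ is a semivowel (sonority 5); then the nucleus /a/ (sonority 6).
Onset profile 5-6 — rises to the nucleus.
Coda: /ʀ/ is a liquid (sonority 4), /r/ is a liquid (sonority 4), /z/ is a fricative (sonority 2).
Coda profile 6-4-4-2 — falls from the nucleus.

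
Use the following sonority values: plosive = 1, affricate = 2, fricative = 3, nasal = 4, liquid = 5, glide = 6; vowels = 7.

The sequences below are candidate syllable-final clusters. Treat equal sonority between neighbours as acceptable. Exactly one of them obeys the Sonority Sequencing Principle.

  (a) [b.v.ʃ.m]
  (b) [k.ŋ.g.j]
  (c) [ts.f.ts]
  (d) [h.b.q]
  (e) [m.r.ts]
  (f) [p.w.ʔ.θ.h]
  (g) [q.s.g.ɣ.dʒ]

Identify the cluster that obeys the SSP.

(a) [b.v.ʃ.m]: profile 1-3-3-4 — violates.
(b) [k.ŋ.g.j]: profile 1-4-1-6 — violates.
(c) [ts.f.ts]: profile 2-3-2 — violates.
(d) [h.b.q]: profile 3-1-1 — obeys.
(e) [m.r.ts]: profile 4-5-2 — violates.
(f) [p.w.ʔ.θ.h]: profile 1-6-1-3-3 — violates.
(g) [q.s.g.ɣ.dʒ]: profile 1-3-1-3-2 — violates.

d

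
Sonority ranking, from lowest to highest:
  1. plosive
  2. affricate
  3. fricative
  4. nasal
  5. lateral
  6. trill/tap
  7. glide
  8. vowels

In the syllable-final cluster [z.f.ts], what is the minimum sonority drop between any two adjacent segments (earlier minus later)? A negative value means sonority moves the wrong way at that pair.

0

/z/ — fricative, sonority 3.
/f/ — fricative, sonority 3.
/ts/ — affricate, sonority 2.
/z/→/f/: change +0.
/f/→/ts/: change +1.
Minimum = 0.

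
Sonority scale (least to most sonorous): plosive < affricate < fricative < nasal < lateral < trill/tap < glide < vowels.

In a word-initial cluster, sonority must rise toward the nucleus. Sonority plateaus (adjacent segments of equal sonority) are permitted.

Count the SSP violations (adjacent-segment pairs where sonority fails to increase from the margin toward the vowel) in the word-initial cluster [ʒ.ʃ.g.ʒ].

1

/ʒ/ is a fricative (sonority 3).
/ʃ/ is a fricative (sonority 3).
/g/ is a plosive (sonority 1).
/ʒ/ is a fricative (sonority 3).
/ʒ/→/ʃ/: 3→3 (plateau, allowed) — ok.
/ʃ/→/g/: 3→1 (does not rise) — violation.
/g/→/ʒ/: 1→3 (rises) — ok.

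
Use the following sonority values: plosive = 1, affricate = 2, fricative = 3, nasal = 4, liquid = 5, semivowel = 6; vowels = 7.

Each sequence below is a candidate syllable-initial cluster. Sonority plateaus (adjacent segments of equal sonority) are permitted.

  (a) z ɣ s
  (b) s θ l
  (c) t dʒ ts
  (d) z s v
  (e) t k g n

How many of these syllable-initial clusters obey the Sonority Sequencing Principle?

(a) sonority 3-3-3: well-formed.
(b) sonority 3-3-5: well-formed.
(c) sonority 1-2-2: well-formed.
(d) sonority 3-3-3: well-formed.
(e) sonority 1-1-1-4: well-formed.

5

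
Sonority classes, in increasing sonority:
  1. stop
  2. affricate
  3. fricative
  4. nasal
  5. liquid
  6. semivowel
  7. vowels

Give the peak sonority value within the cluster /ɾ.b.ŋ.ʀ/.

/ɾ/ — liquid, sonority 5.
/b/ — stop, sonority 1.
/ŋ/ — nasal, sonority 4.
/ʀ/ — liquid, sonority 5.
The maximum is 5.

5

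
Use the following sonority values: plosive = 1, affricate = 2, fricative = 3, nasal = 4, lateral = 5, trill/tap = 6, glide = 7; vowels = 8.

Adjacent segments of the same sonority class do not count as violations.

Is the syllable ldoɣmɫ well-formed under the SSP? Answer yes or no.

Onset: /l/ is a lateral (sonority 5), /d/ is a plosive (sonority 1); then the nucleus /o/ (sonority 8).
Onset profile 5-1-8 — does not rise throughout.
Coda: /ɣ/ is a fricative (sonority 3), /m/ is a nasal (sonority 4), /ɫ/ is a lateral (sonority 5).
Coda profile 8-3-4-5 — does not fall throughout.

no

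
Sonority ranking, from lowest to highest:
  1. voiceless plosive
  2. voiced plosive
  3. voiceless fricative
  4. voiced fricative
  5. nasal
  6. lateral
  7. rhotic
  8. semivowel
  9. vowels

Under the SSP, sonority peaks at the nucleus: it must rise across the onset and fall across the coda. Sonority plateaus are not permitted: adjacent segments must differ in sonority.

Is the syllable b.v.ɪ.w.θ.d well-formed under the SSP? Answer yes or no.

yes

Onset: /b/ is a voiced plosive (sonority 2), /v/ is a voiced fricative (sonority 4); then the nucleus /ɪ/ (sonority 9).
Onset profile 2-4-9 — rises to the nucleus.
Coda: /w/ is a semivowel (sonority 8), /θ/ is a voiceless fricative (sonority 3), /d/ is a voiced plosive (sonority 2).
Coda profile 9-8-3-2 — falls from the nucleus.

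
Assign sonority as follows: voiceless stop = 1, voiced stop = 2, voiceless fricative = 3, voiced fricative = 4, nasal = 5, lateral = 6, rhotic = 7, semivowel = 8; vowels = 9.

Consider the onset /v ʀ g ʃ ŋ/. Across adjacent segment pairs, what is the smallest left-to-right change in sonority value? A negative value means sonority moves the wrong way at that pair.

-5

/v/ — voiced fricative, sonority 4.
/ʀ/ — rhotic, sonority 7.
/g/ — voiced stop, sonority 2.
/ʃ/ — voiceless fricative, sonority 3.
/ŋ/ — nasal, sonority 5.
/v/→/ʀ/: change +3.
/ʀ/→/g/: change -5.
/g/→/ʃ/: change +1.
/ʃ/→/ŋ/: change +2.
Minimum = -5.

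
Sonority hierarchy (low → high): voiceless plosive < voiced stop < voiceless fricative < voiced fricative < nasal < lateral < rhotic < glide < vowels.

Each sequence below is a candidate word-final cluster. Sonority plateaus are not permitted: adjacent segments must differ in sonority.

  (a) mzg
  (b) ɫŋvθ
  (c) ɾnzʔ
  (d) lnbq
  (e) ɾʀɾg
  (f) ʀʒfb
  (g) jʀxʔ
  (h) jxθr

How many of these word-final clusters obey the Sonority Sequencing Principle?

6

(a) mzg: profile 5-4-2 — obeys.
(b) ɫŋvθ: profile 6-5-4-3 — obeys.
(c) ɾnzʔ: profile 7-5-4-1 — obeys.
(d) lnbq: profile 6-5-2-1 — obeys.
(e) ɾʀɾg: profile 7-7-7-2 — violates.
(f) ʀʒfb: profile 7-4-3-2 — obeys.
(g) jʀxʔ: profile 8-7-3-1 — obeys.
(h) jxθr: profile 8-3-3-7 — violates.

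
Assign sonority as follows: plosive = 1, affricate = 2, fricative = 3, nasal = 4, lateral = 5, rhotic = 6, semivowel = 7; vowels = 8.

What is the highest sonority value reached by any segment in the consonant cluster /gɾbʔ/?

/g/ is a plosive (sonority 1).
/ɾ/ is a rhotic (sonority 6).
/b/ is a plosive (sonority 1).
/ʔ/ is a plosive (sonority 1).
The maximum is 6.

6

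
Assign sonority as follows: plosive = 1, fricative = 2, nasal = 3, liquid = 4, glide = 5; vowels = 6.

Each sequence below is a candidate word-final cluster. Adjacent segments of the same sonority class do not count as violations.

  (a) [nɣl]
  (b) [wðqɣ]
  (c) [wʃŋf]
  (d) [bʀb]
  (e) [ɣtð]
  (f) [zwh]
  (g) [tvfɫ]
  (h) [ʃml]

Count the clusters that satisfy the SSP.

0

(a) [nɣl]: profile 3-2-4 — violates.
(b) [wðqɣ]: profile 5-2-1-2 — violates.
(c) [wʃŋf]: profile 5-2-3-2 — violates.
(d) [bʀb]: profile 1-4-1 — violates.
(e) [ɣtð]: profile 2-1-2 — violates.
(f) [zwh]: profile 2-5-2 — violates.
(g) [tvfɫ]: profile 1-2-2-4 — violates.
(h) [ʃml]: profile 2-3-4 — violates.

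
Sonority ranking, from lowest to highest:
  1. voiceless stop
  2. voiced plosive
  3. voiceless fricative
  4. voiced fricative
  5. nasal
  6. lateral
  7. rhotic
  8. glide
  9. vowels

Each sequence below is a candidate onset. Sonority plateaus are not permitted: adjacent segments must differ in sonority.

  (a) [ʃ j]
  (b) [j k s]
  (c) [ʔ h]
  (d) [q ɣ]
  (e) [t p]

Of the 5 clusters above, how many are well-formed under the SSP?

(a) sonority 3-8: well-formed.
(b) sonority 8-1-3: ill-formed.
(c) sonority 1-3: well-formed.
(d) sonority 1-4: well-formed.
(e) sonority 1-1: ill-formed.

3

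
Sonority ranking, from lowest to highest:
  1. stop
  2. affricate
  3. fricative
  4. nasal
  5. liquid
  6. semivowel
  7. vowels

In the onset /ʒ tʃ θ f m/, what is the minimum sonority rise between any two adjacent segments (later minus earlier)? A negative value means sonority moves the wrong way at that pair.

-1

/ʒ/ is a fricative (sonority 3).
/tʃ/ is an affricate (sonority 2).
/θ/ is a fricative (sonority 3).
/f/ is a fricative (sonority 3).
/m/ is a nasal (sonority 4).
/ʒ/→/tʃ/: change -1.
/tʃ/→/θ/: change +1.
/θ/→/f/: change +0.
/f/→/m/: change +1.
Minimum = -1.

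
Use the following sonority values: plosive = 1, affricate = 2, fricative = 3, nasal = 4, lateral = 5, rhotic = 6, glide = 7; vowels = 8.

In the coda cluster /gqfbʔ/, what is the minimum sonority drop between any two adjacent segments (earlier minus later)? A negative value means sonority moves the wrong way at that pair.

/g/: plosive = 1.
/q/: plosive = 1.
/f/: fricative = 3.
/b/: plosive = 1.
/ʔ/: plosive = 1.
/g/→/q/: change +0.
/q/→/f/: change -2.
/f/→/b/: change +2.
/b/→/ʔ/: change +0.
Minimum = -2.

-2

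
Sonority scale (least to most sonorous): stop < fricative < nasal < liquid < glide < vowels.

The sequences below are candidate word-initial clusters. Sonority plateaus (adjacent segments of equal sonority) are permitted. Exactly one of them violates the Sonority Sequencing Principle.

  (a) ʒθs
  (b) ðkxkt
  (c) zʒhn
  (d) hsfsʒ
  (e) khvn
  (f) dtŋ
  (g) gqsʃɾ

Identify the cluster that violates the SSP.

(a) 2-2-2 → obeys
(b) 2-1-2-1-1 → violates
(c) 2-2-2-3 → obeys
(d) 2-2-2-2-2 → obeys
(e) 1-2-2-3 → obeys
(f) 1-1-3 → obeys
(g) 1-1-2-2-4 → obeys

b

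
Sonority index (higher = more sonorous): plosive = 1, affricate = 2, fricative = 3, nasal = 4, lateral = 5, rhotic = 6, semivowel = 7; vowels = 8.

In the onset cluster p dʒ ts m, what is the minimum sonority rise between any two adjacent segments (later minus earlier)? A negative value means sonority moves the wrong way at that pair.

/p/ is a plosive (sonority 1).
/dʒ/ is an affricate (sonority 2).
/ts/ is an affricate (sonority 2).
/m/ is a nasal (sonority 4).
/p/→/dʒ/: change +1.
/dʒ/→/ts/: change +0.
/ts/→/m/: change +2.
Minimum = 0.

0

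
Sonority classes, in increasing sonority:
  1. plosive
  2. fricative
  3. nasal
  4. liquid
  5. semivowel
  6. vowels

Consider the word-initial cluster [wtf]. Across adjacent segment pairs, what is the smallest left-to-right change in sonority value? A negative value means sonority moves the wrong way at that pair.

-4

/w/ — semivowel, sonority 5.
/t/ — plosive, sonority 1.
/f/ — fricative, sonority 2.
/w/→/t/: change -4.
/t/→/f/: change +1.
Minimum = -4.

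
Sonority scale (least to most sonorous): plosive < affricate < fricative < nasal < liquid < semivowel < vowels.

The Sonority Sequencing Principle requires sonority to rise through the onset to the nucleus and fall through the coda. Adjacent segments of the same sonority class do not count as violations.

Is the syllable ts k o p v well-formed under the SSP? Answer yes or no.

no

Onset: /ts/ is an affricate (sonority 2), /k/ is a plosive (sonority 1); then the nucleus /o/ (sonority 7).
Onset profile 2-1-7 — does not rise throughout.
Coda: /p/ is a plosive (sonority 1), /v/ is a fricative (sonority 3).
Coda profile 7-1-3 — does not fall throughout.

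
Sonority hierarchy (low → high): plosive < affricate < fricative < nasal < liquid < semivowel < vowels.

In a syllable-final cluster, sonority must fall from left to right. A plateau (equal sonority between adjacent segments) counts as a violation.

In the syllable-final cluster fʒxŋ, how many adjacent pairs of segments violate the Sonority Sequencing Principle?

/f/ is a fricative (sonority 3).
/ʒ/ is a fricative (sonority 3).
/x/ is a fricative (sonority 3).
/ŋ/ is a nasal (sonority 4).
/f/→/ʒ/: 3→3 (plateau) — violation.
/ʒ/→/x/: 3→3 (plateau) — violation.
/x/→/ŋ/: 3→4 (does not fall) — violation.

3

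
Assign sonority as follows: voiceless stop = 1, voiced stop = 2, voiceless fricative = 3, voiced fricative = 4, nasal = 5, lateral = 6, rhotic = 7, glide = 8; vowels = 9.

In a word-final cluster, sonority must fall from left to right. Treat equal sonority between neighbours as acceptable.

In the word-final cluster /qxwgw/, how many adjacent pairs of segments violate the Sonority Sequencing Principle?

/q/ is a voiceless stop (sonority 1).
/x/ is a voiceless fricative (sonority 3).
/w/ is a glide (sonority 8).
/g/ is a voiced stop (sonority 2).
/w/ is a glide (sonority 8).
/q/→/x/: 1→3 (does not fall) — violation.
/x/→/w/: 3→8 (does not fall) — violation.
/w/→/g/: 8→2 (falls) — ok.
/g/→/w/: 2→8 (does not fall) — violation.

3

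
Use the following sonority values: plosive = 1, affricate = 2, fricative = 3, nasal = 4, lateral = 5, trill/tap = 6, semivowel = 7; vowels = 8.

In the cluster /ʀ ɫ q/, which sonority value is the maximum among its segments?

6

/ʀ/ — trill/tap, sonority 6.
/ɫ/ — lateral, sonority 5.
/q/ — plosive, sonority 1.
The maximum is 6.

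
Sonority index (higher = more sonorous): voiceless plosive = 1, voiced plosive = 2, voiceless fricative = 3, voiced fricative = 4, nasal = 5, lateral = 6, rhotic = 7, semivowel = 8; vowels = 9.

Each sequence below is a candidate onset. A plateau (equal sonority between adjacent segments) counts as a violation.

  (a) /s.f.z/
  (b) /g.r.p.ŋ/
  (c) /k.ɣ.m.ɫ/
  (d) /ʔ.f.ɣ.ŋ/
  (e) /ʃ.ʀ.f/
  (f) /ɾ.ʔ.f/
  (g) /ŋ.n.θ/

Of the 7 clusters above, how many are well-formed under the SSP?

(a) sonority 3-3-4: ill-formed.
(b) sonority 2-7-1-5: ill-formed.
(c) sonority 1-4-5-6: well-formed.
(d) sonority 1-3-4-5: well-formed.
(e) sonority 3-7-3: ill-formed.
(f) sonority 7-1-3: ill-formed.
(g) sonority 5-5-3: ill-formed.

2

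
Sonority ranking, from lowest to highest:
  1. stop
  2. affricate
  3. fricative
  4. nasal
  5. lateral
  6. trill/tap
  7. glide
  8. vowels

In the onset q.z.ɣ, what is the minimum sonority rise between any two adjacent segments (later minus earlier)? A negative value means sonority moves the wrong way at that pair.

0

/q/: stop = 1.
/z/: fricative = 3.
/ɣ/: fricative = 3.
/q/→/z/: change +2.
/z/→/ɣ/: change +0.
Minimum = 0.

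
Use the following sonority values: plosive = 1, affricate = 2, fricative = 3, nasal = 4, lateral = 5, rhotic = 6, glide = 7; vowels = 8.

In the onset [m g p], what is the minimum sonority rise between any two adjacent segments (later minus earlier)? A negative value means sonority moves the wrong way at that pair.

-3

/m/: nasal = 4.
/g/: plosive = 1.
/p/: plosive = 1.
/m/→/g/: change -3.
/g/→/p/: change +0.
Minimum = -3.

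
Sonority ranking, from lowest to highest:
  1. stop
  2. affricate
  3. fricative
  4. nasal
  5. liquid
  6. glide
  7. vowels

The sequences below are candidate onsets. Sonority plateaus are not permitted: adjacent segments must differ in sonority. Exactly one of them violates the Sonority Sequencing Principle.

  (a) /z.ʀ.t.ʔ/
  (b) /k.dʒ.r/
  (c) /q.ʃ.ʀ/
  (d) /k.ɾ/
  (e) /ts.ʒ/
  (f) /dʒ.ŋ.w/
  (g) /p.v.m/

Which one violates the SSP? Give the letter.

(a) sonority 3-5-1-1: ill-formed.
(b) sonority 1-2-5: well-formed.
(c) sonority 1-3-5: well-formed.
(d) sonority 1-5: well-formed.
(e) sonority 2-3: well-formed.
(f) sonority 2-4-6: well-formed.
(g) sonority 1-3-4: well-formed.

a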